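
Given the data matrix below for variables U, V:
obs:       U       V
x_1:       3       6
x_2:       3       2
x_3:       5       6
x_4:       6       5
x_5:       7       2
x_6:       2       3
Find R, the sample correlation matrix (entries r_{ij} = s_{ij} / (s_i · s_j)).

Step 1 — column means:
  mean(U) = (3 + 3 + 5 + 6 + 7 + 2) / 6 = 26/6 = 4.3333
  mean(V) = (6 + 2 + 6 + 5 + 2 + 3) / 6 = 24/6 = 4

Step 2 — sample variances and covariances s[i,j] = (1/(n-1)) · Σ_k (x_{k,i} - mean_i) · (x_{k,j} - mean_j), with n-1 = 5:
  s[U,U] = ((-1.3333)·(-1.3333) + (-1.3333)·(-1.3333) + (0.6667)·(0.6667) + (1.6667)·(1.6667) + (2.6667)·(2.6667) + (-2.3333)·(-2.3333)) / 5 = 19.3333/5 = 3.8667
  s[U,V] = ((-1.3333)·(2) + (-1.3333)·(-2) + (0.6667)·(2) + (1.6667)·(1) + (2.6667)·(-2) + (-2.3333)·(-1)) / 5 = 0/5 = 0
  s[V,V] = ((2)·(2) + (-2)·(-2) + (2)·(2) + (1)·(1) + (-2)·(-2) + (-1)·(-1)) / 5 = 18/5 = 3.6
  Sample standard deviations s_i = √(s[i,i]):
  s(U) = √(3.8667) = 1.9664
  s(V) = √(3.6) = 1.8974

Step 3 — r_{ij} = s_{ij} / (s_i · s_j):
  r[U,U] = 1 (diagonal).
  r[U,V] = 0 / (1.9664 · 1.8974) = 0 / 3.731 = 0
  r[V,V] = 1 (diagonal).

R is symmetric with unit diagonal. Assembling:

R = [[1, 0],
 [0, 1]]


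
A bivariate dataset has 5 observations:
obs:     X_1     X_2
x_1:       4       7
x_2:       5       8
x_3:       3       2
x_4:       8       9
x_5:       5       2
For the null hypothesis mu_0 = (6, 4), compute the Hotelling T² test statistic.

Step 1 — sample mean vector:
  mean(X_1) = (4 + 5 + 3 + 8 + 5) / 5 = 25/5 = 5
  mean(X_2) = (7 + 8 + 2 + 9 + 2) / 5 = 28/5 = 5.6
  x̄ = (5, 5.6),  deviation x̄ - mu_0 = (5, 5.6) - (6, 4) = (-1, 1.6).

Step 2 — sample covariance matrix, S[i,j] = (1/(n-1)) · Σ_k (x_{k,i} - mean_i) · (x_{k,j} - mean_j), divisor n-1 = 4:
  S[X_1,X_1] = ((-1)·(-1) + (0)·(0) + (-2)·(-2) + (3)·(3) + (0)·(0)) / 4 = 14/4 = 3.5
  S[X_1,X_2] = ((-1)·(1.4) + (0)·(2.4) + (-2)·(-3.6) + (3)·(3.4) + (0)·(-3.6)) / 4 = 16/4 = 4
  S[X_2,X_2] = ((1.4)·(1.4) + (2.4)·(2.4) + (-3.6)·(-3.6) + (3.4)·(3.4) + (-3.6)·(-3.6)) / 4 = 45.2/4 = 11.3
  S = [[3.5, 4],
 [4, 11.3]].

Step 3 — invert S. det(S) = 3.5·11.3 - (4)² = 23.55.
  S^{-1} = (1/det) · [[d, -b], [-b, a]] = [[0.4798, -0.1699],
 [-0.1699, 0.1486]].

Step 4 — quadratic form (x̄ - mu_0)^T · S^{-1} · (x̄ - mu_0):
  S^{-1} · (x̄ - mu_0) = (-0.7516, 0.4076),
  (x̄ - mu_0)^T · [...] = (-1)·(-0.7516) + (1.6)·(0.4076) = 1.4038.

Step 5 — scale by n: T² = 5 · 1.4038 = 7.0191.

T² ≈ 7.0191


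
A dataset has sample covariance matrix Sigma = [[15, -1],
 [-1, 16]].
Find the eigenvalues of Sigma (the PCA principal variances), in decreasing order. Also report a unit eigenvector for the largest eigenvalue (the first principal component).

Step 1 — characteristic polynomial of 2×2 Sigma:
  det(Sigma - λI) = λ² - trace · λ + det = 0.
  trace = 15 + 16 = 31, det = 15·16 - (-1)² = 239.
Step 2 — discriminant:
  Δ = trace² - 4·det = 961 - 956 = 5.
Step 3 — eigenvalues:
  λ = (trace ± √Δ)/2 = (31 ± 2.2361)/2,
  λ_1 = 16.618,  λ_2 = 14.382.

Step 4 — unit eigenvector for λ_1: solve (Sigma - λ_1 I)v = 0. First row:
  (15 - 16.618)·v_x + (-1)·v_y = 0, i.e. (-1.618)·v_x + (-1)·v_y = 0,
  so v ∝ (b, λ_1 - a) = (-1, 1.618); multiply by -1 so the first entry is positive: u = (1, -1.618).
  ||u|| = √((1)² + (-1.618)²) = √(3.618) ≈ 1.9021,
  v_1 = u/||u|| ≈ (0.5257, -0.8507) (||v_1|| = 1).

λ_1 = 16.618,  λ_2 = 14.382;  v_1 ≈ (0.5257, -0.8507)


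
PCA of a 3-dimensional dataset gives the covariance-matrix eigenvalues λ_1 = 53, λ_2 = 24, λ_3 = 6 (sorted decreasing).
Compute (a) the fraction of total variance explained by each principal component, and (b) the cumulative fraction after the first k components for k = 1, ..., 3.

Step 1 — total variance = trace(Sigma) = Σ λ_i = 53 + 24 + 6 = 83.

Step 2 — fraction explained by component i = λ_i / Σ λ:
  PC1: 53/83 = 0.6386
  PC2: 24/83 = 0.2892
  PC3: 6/83 = 0.0723

Step 3 — cumulative fraction after k components = (λ_1 + ... + λ_k) / Σ λ:
  k = 1: 53/83 = 0.6386
  k = 2: (53 + 24)/83 = 77/83 = 0.9277
  k = 3: (53 + 24 + 6)/83 = 83/83 = 1

Summary (fraction, with percent):

explained: PC1 0.6386 (63.86%), PC2 0.2892 (28.92%), PC3 0.0723 (7.23%);  cumulative: 0.6386, 0.9277, 1


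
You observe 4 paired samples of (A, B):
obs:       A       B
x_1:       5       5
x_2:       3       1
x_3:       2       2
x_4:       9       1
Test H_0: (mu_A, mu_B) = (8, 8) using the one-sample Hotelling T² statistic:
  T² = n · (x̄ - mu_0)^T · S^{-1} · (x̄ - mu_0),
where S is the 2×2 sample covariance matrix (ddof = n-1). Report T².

Step 1 — sample mean vector:
  mean(A) = (5 + 3 + 2 + 9) / 4 = 19/4 = 4.75
  mean(B) = (5 + 1 + 2 + 1) / 4 = 9/4 = 2.25
  x̄ = (4.75, 2.25),  deviation x̄ - mu_0 = (4.75, 2.25) - (8, 8) = (-3.25, -5.75).

Step 2 — sample covariance matrix, S[i,j] = (1/(n-1)) · Σ_k (x_{k,i} - mean_i) · (x_{k,j} - mean_j), divisor n-1 = 3:
  S[A,A] = ((0.25)·(0.25) + (-1.75)·(-1.75) + (-2.75)·(-2.75) + (4.25)·(4.25)) / 3 = 28.75/3 = 9.5833
  S[A,B] = ((0.25)·(2.75) + (-1.75)·(-1.25) + (-2.75)·(-0.25) + (4.25)·(-1.25)) / 3 = -1.75/3 = -0.5833
  S[B,B] = ((2.75)·(2.75) + (-1.25)·(-1.25) + (-0.25)·(-0.25) + (-1.25)·(-1.25)) / 3 = 10.75/3 = 3.5833
  S = [[9.5833, -0.5833],
 [-0.5833, 3.5833]].

Step 3 — invert S. det(S) = 9.5833·3.5833 - (-0.5833)² = 34.
  S^{-1} = (1/det) · [[d, -b], [-b, a]] = [[0.1054, 0.0172],
 [0.0172, 0.2819]].

Step 4 — quadratic form (x̄ - mu_0)^T · S^{-1} · (x̄ - mu_0):
  S^{-1} · (x̄ - mu_0) = (-0.4412, -1.6765),
  (x̄ - mu_0)^T · [...] = (-3.25)·(-0.4412) + (-5.75)·(-1.6765) = 11.0735.

Step 5 — scale by n: T² = 4 · 11.0735 = 44.2941.

T² ≈ 44.2941


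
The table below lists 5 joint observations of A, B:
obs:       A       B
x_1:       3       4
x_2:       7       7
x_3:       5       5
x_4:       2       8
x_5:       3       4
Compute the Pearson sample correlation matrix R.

Step 1 — column means:
  mean(A) = (3 + 7 + 5 + 2 + 3) / 5 = 20/5 = 4
  mean(B) = (4 + 7 + 5 + 8 + 4) / 5 = 28/5 = 5.6

Step 2 — sample variances and covariances s[i,j] = (1/(n-1)) · Σ_k (x_{k,i} - mean_i) · (x_{k,j} - mean_j), with n-1 = 4:
  s[A,A] = ((-1)·(-1) + (3)·(3) + (1)·(1) + (-2)·(-2) + (-1)·(-1)) / 4 = 16/4 = 4
  s[A,B] = ((-1)·(-1.6) + (3)·(1.4) + (1)·(-0.6) + (-2)·(2.4) + (-1)·(-1.6)) / 4 = 2/4 = 0.5
  s[B,B] = ((-1.6)·(-1.6) + (1.4)·(1.4) + (-0.6)·(-0.6) + (2.4)·(2.4) + (-1.6)·(-1.6)) / 4 = 13.2/4 = 3.3
  Sample standard deviations s_i = √(s[i,i]):
  s(A) = √(4) = 2
  s(B) = √(3.3) = 1.8166

Step 3 — r_{ij} = s_{ij} / (s_i · s_j):
  r[A,A] = 1 (diagonal).
  r[A,B] = 0.5 / (2 · 1.8166) = 0.5 / 3.6332 = 0.1376
  r[B,B] = 1 (diagonal).

R is symmetric with unit diagonal. Assembling:

R = [[1, 0.1376],
 [0.1376, 1]]


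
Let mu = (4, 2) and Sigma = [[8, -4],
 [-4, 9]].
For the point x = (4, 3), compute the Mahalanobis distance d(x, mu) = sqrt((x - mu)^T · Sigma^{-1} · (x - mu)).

Step 1 — centre the observation: (x - mu) = (0, 1).

Step 2 — invert Sigma. det(Sigma) = 8·9 - (-4)² = 56.
  Sigma^{-1} = (1/det) · [[d, -b], [-b, a]] = [[0.1607, 0.0714],
 [0.0714, 0.1429]].

Step 3 — form the quadratic (x - mu)^T · Sigma^{-1} · (x - mu):
  Sigma^{-1} · (x - mu) = (0.0714, 0.1429).
  (x - mu)^T · [Sigma^{-1} · (x - mu)] = (0)·(0.0714) + (1)·(0.1429) = 0.1429.

Step 4 — take square root: d = √(0.1429) ≈ 0.378.

d(x, mu) = √(0.1429) ≈ 0.378


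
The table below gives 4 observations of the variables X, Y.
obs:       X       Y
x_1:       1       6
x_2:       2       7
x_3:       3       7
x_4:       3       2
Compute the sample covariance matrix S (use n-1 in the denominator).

Step 1 — column means:
  mean(X) = (1 + 2 + 3 + 3) / 4 = 9/4 = 2.25
  mean(Y) = (6 + 7 + 7 + 2) / 4 = 22/4 = 5.5

Step 2 — sample covariance S[i,j] = (1/(n-1)) · Σ_k (x_{k,i} - mean_i) · (x_{k,j} - mean_j), with n-1 = 3.
  S[X,X] = ((-1.25)·(-1.25) + (-0.25)·(-0.25) + (0.75)·(0.75) + (0.75)·(0.75)) / 3 = 2.75/3 = 0.9167
  S[X,Y] = ((-1.25)·(0.5) + (-0.25)·(1.5) + (0.75)·(1.5) + (0.75)·(-3.5)) / 3 = -2.5/3 = -0.8333
  S[Y,Y] = ((0.5)·(0.5) + (1.5)·(1.5) + (1.5)·(1.5) + (-3.5)·(-3.5)) / 3 = 17/3 = 5.6667

S is symmetric (S[j,i] = S[i,j]). Assembling:

S = [[0.9167, -0.8333],
 [-0.8333, 5.6667]]


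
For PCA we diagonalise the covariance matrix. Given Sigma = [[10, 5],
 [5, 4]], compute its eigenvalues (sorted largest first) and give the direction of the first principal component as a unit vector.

Step 1 — characteristic polynomial of 2×2 Sigma:
  det(Sigma - λI) = λ² - trace · λ + det = 0.
  trace = 10 + 4 = 14, det = 10·4 - (5)² = 15.
Step 2 — discriminant:
  Δ = trace² - 4·det = 196 - 60 = 136.
Step 3 — eigenvalues:
  λ = (trace ± √Δ)/2 = (14 ± 11.6619)/2,
  λ_1 = 12.831,  λ_2 = 1.169.

Step 4 — unit eigenvector for λ_1: solve (Sigma - λ_1 I)v = 0. First row:
  (10 - 12.831)·v_x + (5)·v_y = 0, i.e. (-2.831)·v_x + (5)·v_y = 0,
  so v ∝ (b, λ_1 - a) = (5, 2.831) = u.
  ||u|| = √((5)² + (2.831)²) = √(33.0143) ≈ 5.7458,
  v_1 = u/||u|| ≈ (0.8702, 0.4927) (||v_1|| = 1).

λ_1 = 12.831,  λ_2 = 1.169;  v_1 ≈ (0.8702, 0.4927)


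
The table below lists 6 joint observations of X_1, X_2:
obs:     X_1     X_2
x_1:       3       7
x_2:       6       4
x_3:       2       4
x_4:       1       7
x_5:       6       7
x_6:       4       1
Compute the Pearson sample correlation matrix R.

Step 1 — column means:
  mean(X_1) = (3 + 6 + 2 + 1 + 6 + 4) / 6 = 22/6 = 3.6667
  mean(X_2) = (7 + 4 + 4 + 7 + 7 + 1) / 6 = 30/6 = 5

Step 2 — sample variances and covariances s[i,j] = (1/(n-1)) · Σ_k (x_{k,i} - mean_i) · (x_{k,j} - mean_j), with n-1 = 5:
  s[X_1,X_1] = ((-0.6667)·(-0.6667) + (2.3333)·(2.3333) + (-1.6667)·(-1.6667) + (-2.6667)·(-2.6667) + (2.3333)·(2.3333) + (0.3333)·(0.3333)) / 5 = 21.3333/5 = 4.2667
  s[X_1,X_2] = ((-0.6667)·(2) + (2.3333)·(-1) + (-1.6667)·(-1) + (-2.6667)·(2) + (2.3333)·(2) + (0.3333)·(-4)) / 5 = -4/5 = -0.8
  s[X_2,X_2] = ((2)·(2) + (-1)·(-1) + (-1)·(-1) + (2)·(2) + (2)·(2) + (-4)·(-4)) / 5 = 30/5 = 6
  Sample standard deviations s_i = √(s[i,i]):
  s(X_1) = √(4.2667) = 2.0656
  s(X_2) = √(6) = 2.4495

Step 3 — r_{ij} = s_{ij} / (s_i · s_j):
  r[X_1,X_1] = 1 (diagonal).
  r[X_1,X_2] = -0.8 / (2.0656 · 2.4495) = -0.8 / 5.0596 = -0.1581
  r[X_2,X_2] = 1 (diagonal).

R is symmetric with unit diagonal. Assembling:

R = [[1, -0.1581],
 [-0.1581, 1]]


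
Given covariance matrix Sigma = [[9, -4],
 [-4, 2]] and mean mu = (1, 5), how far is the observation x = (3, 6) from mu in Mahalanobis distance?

Step 1 — centre the observation: (x - mu) = (2, 1).

Step 2 — invert Sigma. det(Sigma) = 9·2 - (-4)² = 2.
  Sigma^{-1} = (1/det) · [[d, -b], [-b, a]] = [[1, 2],
 [2, 4.5]].

Step 3 — form the quadratic (x - mu)^T · Sigma^{-1} · (x - mu):
  Sigma^{-1} · (x - mu) = (4, 8.5).
  (x - mu)^T · [Sigma^{-1} · (x - mu)] = (2)·(4) + (1)·(8.5) = 16.5.

Step 4 — take square root: d = √(16.5) ≈ 4.062.

d(x, mu) = √(16.5) ≈ 4.062


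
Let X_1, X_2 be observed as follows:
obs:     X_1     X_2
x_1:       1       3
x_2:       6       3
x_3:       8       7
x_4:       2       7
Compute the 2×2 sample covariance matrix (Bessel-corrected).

Step 1 — column means:
  mean(X_1) = (1 + 6 + 8 + 2) / 4 = 17/4 = 4.25
  mean(X_2) = (3 + 3 + 7 + 7) / 4 = 20/4 = 5

Step 2 — sample covariance S[i,j] = (1/(n-1)) · Σ_k (x_{k,i} - mean_i) · (x_{k,j} - mean_j), with n-1 = 3.
  S[X_1,X_1] = ((-3.25)·(-3.25) + (1.75)·(1.75) + (3.75)·(3.75) + (-2.25)·(-2.25)) / 3 = 32.75/3 = 10.9167
  S[X_1,X_2] = ((-3.25)·(-2) + (1.75)·(-2) + (3.75)·(2) + (-2.25)·(2)) / 3 = 6/3 = 2
  S[X_2,X_2] = ((-2)·(-2) + (-2)·(-2) + (2)·(2) + (2)·(2)) / 3 = 16/3 = 5.3333

S is symmetric (S[j,i] = S[i,j]). Assembling:

S = [[10.9167, 2],
 [2, 5.3333]]


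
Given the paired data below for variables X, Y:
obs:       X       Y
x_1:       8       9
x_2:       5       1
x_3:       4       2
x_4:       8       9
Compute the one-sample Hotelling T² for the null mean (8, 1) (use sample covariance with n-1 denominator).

Step 1 — sample mean vector:
  mean(X) = (8 + 5 + 4 + 8) / 4 = 25/4 = 6.25
  mean(Y) = (9 + 1 + 2 + 9) / 4 = 21/4 = 5.25
  x̄ = (6.25, 5.25),  deviation x̄ - mu_0 = (6.25, 5.25) - (8, 1) = (-1.75, 4.25).

Step 2 — sample covariance matrix, S[i,j] = (1/(n-1)) · Σ_k (x_{k,i} - mean_i) · (x_{k,j} - mean_j), divisor n-1 = 3:
  S[X,X] = ((1.75)·(1.75) + (-1.25)·(-1.25) + (-2.25)·(-2.25) + (1.75)·(1.75)) / 3 = 12.75/3 = 4.25
  S[X,Y] = ((1.75)·(3.75) + (-1.25)·(-4.25) + (-2.25)·(-3.25) + (1.75)·(3.75)) / 3 = 25.75/3 = 8.5833
  S[Y,Y] = ((3.75)·(3.75) + (-4.25)·(-4.25) + (-3.25)·(-3.25) + (3.75)·(3.75)) / 3 = 56.75/3 = 18.9167
  S = [[4.25, 8.5833],
 [8.5833, 18.9167]].

Step 3 — invert S. det(S) = 4.25·18.9167 - (8.5833)² = 6.7222.
  S^{-1} = (1/det) · [[d, -b], [-b, a]] = [[2.814, -1.2769],
 [-1.2769, 0.6322]].

Step 4 — quadratic form (x̄ - mu_0)^T · S^{-1} · (x̄ - mu_0):
  S^{-1} · (x̄ - mu_0) = (-10.3512, 4.9215),
  (x̄ - mu_0)^T · [...] = (-1.75)·(-10.3512) + (4.25)·(4.9215) = 39.031.

Step 5 — scale by n: T² = 4 · 39.031 = 156.124.

T² ≈ 156.124


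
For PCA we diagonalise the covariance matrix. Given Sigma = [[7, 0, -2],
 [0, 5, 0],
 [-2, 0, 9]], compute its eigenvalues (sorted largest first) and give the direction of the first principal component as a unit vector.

Step 1 — characteristic polynomial p(λ) = det(λI - Sigma) = λ³ - tr·λ² + c_1·λ - det, where tr = trace, c_1 = sum of the principal 2×2 minors, det = det(Sigma):
  tr = 7 + 5 + 9 = 21,
  c_1 = (7·5 - (0)²) + (7·9 - (-2)²) + (5·9 - (0)²) = 35 + 59 + 45 = 139,
  det = 7·(5·9 - (0)²) - (0)·((0)·9 - (0)·(-2)) + (-2)·((0)·(0) - 5·(-2)) = 7·(45) - (0)·(0) + (-2)·(10) = 295.
  So p(λ) = λ³ - 21λ² + 139λ - 295.
Step 2 — look for an integer root (rational root theorem: any rational root is an integer divisor of 295). Testing λ = 5:
  p(5) = 125 - 525 + 695 - 295 = 0  ✓
  Dividing out (λ - 5): p(λ) = (λ - 5)(λ² - 16λ + 59).
Step 3 — remaining eigenvalues from the quadratic λ² - 16λ + 59 = 0:
  Δ = 16² - 4·59 = 256 - 236 = 20,  λ = (16 ± √20)/2 = (16 ± 4.4721)/2 ≈ 10.2361 or 5.7639.
  Sorted: λ_1 = 10.2361,  λ_2 = 5.7639,  λ_3 = 5  (check: sum = 21 = tr ✓).

Step 4 — unit eigenvector for λ_1 ≈ 10.2361: v spans the null space of (Sigma - λ_1 I), whose rows are
  r_1 = (-3.2361, 0, -2),  r_2 = (0, -5.2361, 0),  r_3 = (-2, 0, -1.2361).
  v is orthogonal to every row, so take v ∝ r_1 × r_2 = ((0)·(0) - (-2)·(-5.2361), (-2)·(0) - (-3.2361)·(0), (-3.2361)·(-5.2361) - (0)·(0)) ≈ (-10.4721, 0, 16.9443).
  Rescale (multiply by -1 so the first nonzero entry is positive): u = (10.4721, 0, -16.9443).
  ||u|| = √((10.4721)² + (0)² + (-16.9443)²) = √(396.774) ≈ 19.9192,  v_1 = u/||u|| ≈ (0.5257, 0, -0.8507) (||v_1|| = 1).

λ_1 = 10.2361,  λ_2 = 5.7639,  λ_3 = 5;  v_1 ≈ (0.5257, 0, -0.8507)


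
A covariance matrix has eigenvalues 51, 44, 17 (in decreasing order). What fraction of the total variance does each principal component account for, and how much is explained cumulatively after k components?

Step 1 — total variance = trace(Sigma) = Σ λ_i = 51 + 44 + 17 = 112.

Step 2 — fraction explained by component i = λ_i / Σ λ:
  PC1: 51/112 = 0.4554
  PC2: 44/112 = 0.3929
  PC3: 17/112 = 0.1518

Step 3 — cumulative fraction after k components = (λ_1 + ... + λ_k) / Σ λ:
  k = 1: 51/112 = 0.4554
  k = 2: (51 + 44)/112 = 95/112 = 0.8482
  k = 3: (51 + 44 + 17)/112 = 112/112 = 1

Summary (fraction, with percent):

explained: PC1 0.4554 (45.54%), PC2 0.3929 (39.29%), PC3 0.1518 (15.18%);  cumulative: 0.4554, 0.8482, 1


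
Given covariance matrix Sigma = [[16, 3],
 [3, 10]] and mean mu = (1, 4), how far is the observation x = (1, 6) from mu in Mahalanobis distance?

Step 1 — centre the observation: (x - mu) = (0, 2).

Step 2 — invert Sigma. det(Sigma) = 16·10 - (3)² = 151.
  Sigma^{-1} = (1/det) · [[d, -b], [-b, a]] = [[0.0662, -0.0199],
 [-0.0199, 0.106]].

Step 3 — form the quadratic (x - mu)^T · Sigma^{-1} · (x - mu):
  Sigma^{-1} · (x - mu) = (-0.0397, 0.2119).
  (x - mu)^T · [Sigma^{-1} · (x - mu)] = (0)·(-0.0397) + (2)·(0.2119) = 0.4238.

Step 4 — take square root: d = √(0.4238) ≈ 0.651.

d(x, mu) = √(0.4238) ≈ 0.651


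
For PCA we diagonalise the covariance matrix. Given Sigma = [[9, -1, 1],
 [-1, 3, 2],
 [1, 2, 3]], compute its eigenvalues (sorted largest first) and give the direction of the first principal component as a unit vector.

Step 1 — characteristic polynomial p(λ) = det(λI - Sigma) = λ³ - tr·λ² + c_1·λ - det, where tr = trace, c_1 = sum of the principal 2×2 minors, det = det(Sigma):
  tr = 9 + 3 + 3 = 15,
  c_1 = (9·3 - (-1)²) + (9·3 - (1)²) + (3·3 - (2)²) = 26 + 26 + 5 = 57,
  det = 9·(3·3 - (2)²) - (-1)·((-1)·3 - (2)·(1)) + (1)·((-1)·(2) - 3·(1)) = 9·(5) - (-1)·(-5) + (1)·(-5) = 35.
  So p(λ) = λ³ - 15λ² + 57λ - 35.
Step 2 — look for an integer root (rational root theorem: any rational root is an integer divisor of 35). Testing λ = 5:
  p(5) = 125 - 375 + 285 - 35 = 0  ✓
  Dividing out (λ - 5): p(λ) = (λ - 5)(λ² - 10λ + 7).
Step 3 — remaining eigenvalues from the quadratic λ² - 10λ + 7 = 0:
  Δ = 10² - 4·7 = 100 - 28 = 72,  λ = (10 ± √72)/2 = (10 ± 8.4853)/2 ≈ 9.2426 or 0.7574.
  Sorted: λ_1 = 9.2426,  λ_2 = 5,  λ_3 = 0.7574  (check: sum = 15 = tr ✓).

Step 4 — unit eigenvector for λ_1 ≈ 9.2426: v spans the null space of (Sigma - λ_1 I), whose rows are
  r_1 = (-0.2426, -1, 1),  r_2 = (-1, -6.2426, 2),  r_3 = (1, 2, -6.2426).
  v is orthogonal to every row, so take v ∝ r_1 × r_2 = ((-1)·(2) - (1)·(-6.2426), (1)·(-1) - (-0.2426)·(2), (-0.2426)·(-6.2426) - (-1)·(-1)) ≈ (4.2426, -0.5147, 0.5147).
  Let u = (4.2426, -0.5147, 0.5147).
  ||u|| = √((4.2426)² + (-0.5147)² + (0.5147)²) = √(18.5299) ≈ 4.3046,  v_1 = u/||u|| ≈ (0.9856, -0.1196, 0.1196) (||v_1|| = 1).

λ_1 = 9.2426,  λ_2 = 5,  λ_3 = 0.7574;  v_1 ≈ (0.9856, -0.1196, 0.1196)


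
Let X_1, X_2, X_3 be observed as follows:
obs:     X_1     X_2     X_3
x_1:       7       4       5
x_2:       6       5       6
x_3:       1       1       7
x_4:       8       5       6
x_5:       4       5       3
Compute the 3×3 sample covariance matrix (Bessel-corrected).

Step 1 — column means:
  mean(X_1) = (7 + 6 + 1 + 8 + 4) / 5 = 26/5 = 5.2
  mean(X_2) = (4 + 5 + 1 + 5 + 5) / 5 = 20/5 = 4
  mean(X_3) = (5 + 6 + 7 + 6 + 3) / 5 = 27/5 = 5.4

Step 2 — sample covariance S[i,j] = (1/(n-1)) · Σ_k (x_{k,i} - mean_i) · (x_{k,j} - mean_j), with n-1 = 4.
  S[X_1,X_1] = ((1.8)·(1.8) + (0.8)·(0.8) + (-4.2)·(-4.2) + (2.8)·(2.8) + (-1.2)·(-1.2)) / 4 = 30.8/4 = 7.7
  S[X_1,X_2] = ((1.8)·(0) + (0.8)·(1) + (-4.2)·(-3) + (2.8)·(1) + (-1.2)·(1)) / 4 = 15/4 = 3.75
  S[X_1,X_3] = ((1.8)·(-0.4) + (0.8)·(0.6) + (-4.2)·(1.6) + (2.8)·(0.6) + (-1.2)·(-2.4)) / 4 = -2.4/4 = -0.6
  S[X_2,X_2] = ((0)·(0) + (1)·(1) + (-3)·(-3) + (1)·(1) + (1)·(1)) / 4 = 12/4 = 3
  S[X_2,X_3] = ((0)·(-0.4) + (1)·(0.6) + (-3)·(1.6) + (1)·(0.6) + (1)·(-2.4)) / 4 = -6/4 = -1.5
  S[X_3,X_3] = ((-0.4)·(-0.4) + (0.6)·(0.6) + (1.6)·(1.6) + (0.6)·(0.6) + (-2.4)·(-2.4)) / 4 = 9.2/4 = 2.3

S is symmetric (S[j,i] = S[i,j]). Assembling:

S = [[7.7, 3.75, -0.6],
 [3.75, 3, -1.5],
 [-0.6, -1.5, 2.3]]


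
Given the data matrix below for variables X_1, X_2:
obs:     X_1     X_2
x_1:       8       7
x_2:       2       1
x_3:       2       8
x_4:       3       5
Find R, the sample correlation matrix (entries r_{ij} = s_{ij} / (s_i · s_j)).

Step 1 — column means:
  mean(X_1) = (8 + 2 + 2 + 3) / 4 = 15/4 = 3.75
  mean(X_2) = (7 + 1 + 8 + 5) / 4 = 21/4 = 5.25

Step 2 — sample variances and covariances s[i,j] = (1/(n-1)) · Σ_k (x_{k,i} - mean_i) · (x_{k,j} - mean_j), with n-1 = 3:
  s[X_1,X_1] = ((4.25)·(4.25) + (-1.75)·(-1.75) + (-1.75)·(-1.75) + (-0.75)·(-0.75)) / 3 = 24.75/3 = 8.25
  s[X_1,X_2] = ((4.25)·(1.75) + (-1.75)·(-4.25) + (-1.75)·(2.75) + (-0.75)·(-0.25)) / 3 = 10.25/3 = 3.4167
  s[X_2,X_2] = ((1.75)·(1.75) + (-4.25)·(-4.25) + (2.75)·(2.75) + (-0.25)·(-0.25)) / 3 = 28.75/3 = 9.5833
  Sample standard deviations s_i = √(s[i,i]):
  s(X_1) = √(8.25) = 2.8723
  s(X_2) = √(9.5833) = 3.0957

Step 3 — r_{ij} = s_{ij} / (s_i · s_j):
  r[X_1,X_1] = 1 (diagonal).
  r[X_1,X_2] = 3.4167 / (2.8723 · 3.0957) = 3.4167 / 8.8917 = 0.3843
  r[X_2,X_2] = 1 (diagonal).

R is symmetric with unit diagonal. Assembling:

R = [[1, 0.3843],
 [0.3843, 1]]


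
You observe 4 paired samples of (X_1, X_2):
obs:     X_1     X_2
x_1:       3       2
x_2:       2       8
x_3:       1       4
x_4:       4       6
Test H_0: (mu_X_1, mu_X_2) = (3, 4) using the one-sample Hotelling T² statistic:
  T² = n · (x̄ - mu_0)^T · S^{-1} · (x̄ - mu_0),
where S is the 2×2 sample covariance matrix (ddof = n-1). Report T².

Step 1 — sample mean vector:
  mean(X_1) = (3 + 2 + 1 + 4) / 4 = 10/4 = 2.5
  mean(X_2) = (2 + 8 + 4 + 6) / 4 = 20/4 = 5
  x̄ = (2.5, 5),  deviation x̄ - mu_0 = (2.5, 5) - (3, 4) = (-0.5, 1).

Step 2 — sample covariance matrix, S[i,j] = (1/(n-1)) · Σ_k (x_{k,i} - mean_i) · (x_{k,j} - mean_j), divisor n-1 = 3:
  S[X_1,X_1] = ((0.5)·(0.5) + (-0.5)·(-0.5) + (-1.5)·(-1.5) + (1.5)·(1.5)) / 3 = 5/3 = 1.6667
  S[X_1,X_2] = ((0.5)·(-3) + (-0.5)·(3) + (-1.5)·(-1) + (1.5)·(1)) / 3 = 0/3 = 0
  S[X_2,X_2] = ((-3)·(-3) + (3)·(3) + (-1)·(-1) + (1)·(1)) / 3 = 20/3 = 6.6667
  S = [[1.6667, 0],
 [0, 6.6667]].

Step 3 — invert S. det(S) = 1.6667·6.6667 - (0)² = 11.1111.
  S^{-1} = (1/det) · [[d, -b], [-b, a]] = [[0.6, 0],
 [0, 0.15]].

Step 4 — quadratic form (x̄ - mu_0)^T · S^{-1} · (x̄ - mu_0):
  S^{-1} · (x̄ - mu_0) = (-0.3, 0.15),
  (x̄ - mu_0)^T · [...] = (-0.5)·(-0.3) + (1)·(0.15) = 0.3.

Step 5 — scale by n: T² = 4 · 0.3 = 1.2.

T² ≈ 1.2


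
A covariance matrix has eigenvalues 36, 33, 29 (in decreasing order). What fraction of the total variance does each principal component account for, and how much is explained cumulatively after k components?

Step 1 — total variance = trace(Sigma) = Σ λ_i = 36 + 33 + 29 = 98.

Step 2 — fraction explained by component i = λ_i / Σ λ:
  PC1: 36/98 = 0.3673
  PC2: 33/98 = 0.3367
  PC3: 29/98 = 0.2959

Step 3 — cumulative fraction after k components = (λ_1 + ... + λ_k) / Σ λ:
  k = 1: 36/98 = 0.3673
  k = 2: (36 + 33)/98 = 69/98 = 0.7041
  k = 3: (36 + 33 + 29)/98 = 98/98 = 1

Summary (fraction, with percent):

explained: PC1 0.3673 (36.73%), PC2 0.3367 (33.67%), PC3 0.2959 (29.59%);  cumulative: 0.3673, 0.7041, 1


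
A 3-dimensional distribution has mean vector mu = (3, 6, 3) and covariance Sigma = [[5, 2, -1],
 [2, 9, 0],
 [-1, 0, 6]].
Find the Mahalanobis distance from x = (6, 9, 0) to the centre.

Step 1 — centre the observation: (x - mu) = (3, 3, -3).

Step 2 — invert Sigma (cofactor / det for 3×3, or solve directly):
  Sigma^{-1} = [[0.2278, -0.0506, 0.038],
 [-0.0506, 0.1224, -0.0084],
 [0.038, -0.0084, 0.173]].

Step 3 — form the quadratic (x - mu)^T · Sigma^{-1} · (x - mu):
  Sigma^{-1} · (x - mu) = (0.4177, 0.2405, -0.4304).
  (x - mu)^T · [Sigma^{-1} · (x - mu)] = (3)·(0.4177) + (3)·(0.2405) + (-3)·(-0.4304) = 3.2658.

Step 4 — take square root: d = √(3.2658) ≈ 1.8072.

d(x, mu) = √(3.2658) ≈ 1.8072


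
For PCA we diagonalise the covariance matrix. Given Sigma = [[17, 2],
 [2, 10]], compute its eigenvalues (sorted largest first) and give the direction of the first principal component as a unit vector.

Step 1 — characteristic polynomial of 2×2 Sigma:
  det(Sigma - λI) = λ² - trace · λ + det = 0.
  trace = 17 + 10 = 27, det = 17·10 - (2)² = 166.
Step 2 — discriminant:
  Δ = trace² - 4·det = 729 - 664 = 65.
Step 3 — eigenvalues:
  λ = (trace ± √Δ)/2 = (27 ± 8.0623)/2,
  λ_1 = 17.5311,  λ_2 = 9.4689.

Step 4 — unit eigenvector for λ_1: solve (Sigma - λ_1 I)v = 0. First row:
  (17 - 17.5311)·v_x + (2)·v_y = 0, i.e. (-0.5311)·v_x + (2)·v_y = 0,
  so v ∝ (b, λ_1 - a) = (2, 0.5311) = u.
  ||u|| = √((2)² + (0.5311)²) = √(4.2821) ≈ 2.0693,
  v_1 = u/||u|| ≈ (0.9665, 0.2567) (||v_1|| = 1).

λ_1 = 17.5311,  λ_2 = 9.4689;  v_1 ≈ (0.9665, 0.2567)


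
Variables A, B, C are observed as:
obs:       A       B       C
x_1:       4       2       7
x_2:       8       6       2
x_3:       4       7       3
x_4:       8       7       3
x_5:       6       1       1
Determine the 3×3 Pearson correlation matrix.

Step 1 — column means:
  mean(A) = (4 + 8 + 4 + 8 + 6) / 5 = 30/5 = 6
  mean(B) = (2 + 6 + 7 + 7 + 1) / 5 = 23/5 = 4.6
  mean(C) = (7 + 2 + 3 + 3 + 1) / 5 = 16/5 = 3.2

Step 2 — sample variances and covariances s[i,j] = (1/(n-1)) · Σ_k (x_{k,i} - mean_i) · (x_{k,j} - mean_j), with n-1 = 4:
  s[A,A] = ((-2)·(-2) + (2)·(2) + (-2)·(-2) + (2)·(2) + (0)·(0)) / 4 = 16/4 = 4
  s[A,B] = ((-2)·(-2.6) + (2)·(1.4) + (-2)·(2.4) + (2)·(2.4) + (0)·(-3.6)) / 4 = 8/4 = 2
  s[A,C] = ((-2)·(3.8) + (2)·(-1.2) + (-2)·(-0.2) + (2)·(-0.2) + (0)·(-2.2)) / 4 = -10/4 = -2.5
  s[B,B] = ((-2.6)·(-2.6) + (1.4)·(1.4) + (2.4)·(2.4) + (2.4)·(2.4) + (-3.6)·(-3.6)) / 4 = 33.2/4 = 8.3
  s[B,C] = ((-2.6)·(3.8) + (1.4)·(-1.2) + (2.4)·(-0.2) + (2.4)·(-0.2) + (-3.6)·(-2.2)) / 4 = -4.6/4 = -1.15
  s[C,C] = ((3.8)·(3.8) + (-1.2)·(-1.2) + (-0.2)·(-0.2) + (-0.2)·(-0.2) + (-2.2)·(-2.2)) / 4 = 20.8/4 = 5.2
  Sample standard deviations s_i = √(s[i,i]):
  s(A) = √(4) = 2
  s(B) = √(8.3) = 2.881
  s(C) = √(5.2) = 2.2804

Step 3 — r_{ij} = s_{ij} / (s_i · s_j):
  r[A,A] = 1 (diagonal).
  r[A,B] = 2 / (2 · 2.881) = 2 / 5.7619 = 0.3471
  r[A,C] = -2.5 / (2 · 2.2804) = -2.5 / 4.5607 = -0.5482
  r[B,B] = 1 (diagonal).
  r[B,C] = -1.15 / (2.881 · 2.2804) = -1.15 / 6.5696 = -0.175
  r[C,C] = 1 (diagonal).

R is symmetric with unit diagonal. Assembling:

R = [[1, 0.3471, -0.5482],
 [0.3471, 1, -0.175],
 [-0.5482, -0.175, 1]]


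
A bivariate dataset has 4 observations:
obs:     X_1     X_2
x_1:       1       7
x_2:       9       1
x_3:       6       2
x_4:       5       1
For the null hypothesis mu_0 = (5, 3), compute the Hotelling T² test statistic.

Step 1 — sample mean vector:
  mean(X_1) = (1 + 9 + 6 + 5) / 4 = 21/4 = 5.25
  mean(X_2) = (7 + 1 + 2 + 1) / 4 = 11/4 = 2.75
  x̄ = (5.25, 2.75),  deviation x̄ - mu_0 = (5.25, 2.75) - (5, 3) = (0.25, -0.25).

Step 2 — sample covariance matrix, S[i,j] = (1/(n-1)) · Σ_k (x_{k,i} - mean_i) · (x_{k,j} - mean_j), divisor n-1 = 3:
  S[X_1,X_1] = ((-4.25)·(-4.25) + (3.75)·(3.75) + (0.75)·(0.75) + (-0.25)·(-0.25)) / 3 = 32.75/3 = 10.9167
  S[X_1,X_2] = ((-4.25)·(4.25) + (3.75)·(-1.75) + (0.75)·(-0.75) + (-0.25)·(-1.75)) / 3 = -24.75/3 = -8.25
  S[X_2,X_2] = ((4.25)·(4.25) + (-1.75)·(-1.75) + (-0.75)·(-0.75) + (-1.75)·(-1.75)) / 3 = 24.75/3 = 8.25
  S = [[10.9167, -8.25],
 [-8.25, 8.25]].

Step 3 — invert S. det(S) = 10.9167·8.25 - (-8.25)² = 22.
  S^{-1} = (1/det) · [[d, -b], [-b, a]] = [[0.375, 0.375],
 [0.375, 0.4962]].

Step 4 — quadratic form (x̄ - mu_0)^T · S^{-1} · (x̄ - mu_0):
  S^{-1} · (x̄ - mu_0) = (0, -0.0303),
  (x̄ - mu_0)^T · [...] = (0.25)·(0) + (-0.25)·(-0.0303) = 0.0076.

Step 5 — scale by n: T² = 4 · 0.0076 = 0.0303.

T² ≈ 0.0303


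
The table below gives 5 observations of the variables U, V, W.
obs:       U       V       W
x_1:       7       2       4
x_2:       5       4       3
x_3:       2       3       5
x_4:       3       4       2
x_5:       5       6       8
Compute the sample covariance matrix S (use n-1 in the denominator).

Step 1 — column means:
  mean(U) = (7 + 5 + 2 + 3 + 5) / 5 = 22/5 = 4.4
  mean(V) = (2 + 4 + 3 + 4 + 6) / 5 = 19/5 = 3.8
  mean(W) = (4 + 3 + 5 + 2 + 8) / 5 = 22/5 = 4.4

Step 2 — sample covariance S[i,j] = (1/(n-1)) · Σ_k (x_{k,i} - mean_i) · (x_{k,j} - mean_j), with n-1 = 4.
  S[U,U] = ((2.6)·(2.6) + (0.6)·(0.6) + (-2.4)·(-2.4) + (-1.4)·(-1.4) + (0.6)·(0.6)) / 4 = 15.2/4 = 3.8
  S[U,V] = ((2.6)·(-1.8) + (0.6)·(0.2) + (-2.4)·(-0.8) + (-1.4)·(0.2) + (0.6)·(2.2)) / 4 = -1.6/4 = -0.4
  S[U,W] = ((2.6)·(-0.4) + (0.6)·(-1.4) + (-2.4)·(0.6) + (-1.4)·(-2.4) + (0.6)·(3.6)) / 4 = 2.2/4 = 0.55
  S[V,V] = ((-1.8)·(-1.8) + (0.2)·(0.2) + (-0.8)·(-0.8) + (0.2)·(0.2) + (2.2)·(2.2)) / 4 = 8.8/4 = 2.2
  S[V,W] = ((-1.8)·(-0.4) + (0.2)·(-1.4) + (-0.8)·(0.6) + (0.2)·(-2.4) + (2.2)·(3.6)) / 4 = 7.4/4 = 1.85
  S[W,W] = ((-0.4)·(-0.4) + (-1.4)·(-1.4) + (0.6)·(0.6) + (-2.4)·(-2.4) + (3.6)·(3.6)) / 4 = 21.2/4 = 5.3

S is symmetric (S[j,i] = S[i,j]). Assembling:

S = [[3.8, -0.4, 0.55],
 [-0.4, 2.2, 1.85],
 [0.55, 1.85, 5.3]]


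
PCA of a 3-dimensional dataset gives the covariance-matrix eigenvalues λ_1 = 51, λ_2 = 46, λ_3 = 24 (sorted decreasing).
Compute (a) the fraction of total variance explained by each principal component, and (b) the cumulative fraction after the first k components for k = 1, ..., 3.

Step 1 — total variance = trace(Sigma) = Σ λ_i = 51 + 46 + 24 = 121.

Step 2 — fraction explained by component i = λ_i / Σ λ:
  PC1: 51/121 = 0.4215
  PC2: 46/121 = 0.3802
  PC3: 24/121 = 0.1983

Step 3 — cumulative fraction after k components = (λ_1 + ... + λ_k) / Σ λ:
  k = 1: 51/121 = 0.4215
  k = 2: (51 + 46)/121 = 97/121 = 0.8017
  k = 3: (51 + 46 + 24)/121 = 121/121 = 1

Summary (fraction, with percent):

explained: PC1 0.4215 (42.15%), PC2 0.3802 (38.02%), PC3 0.1983 (19.83%);  cumulative: 0.4215, 0.8017, 1


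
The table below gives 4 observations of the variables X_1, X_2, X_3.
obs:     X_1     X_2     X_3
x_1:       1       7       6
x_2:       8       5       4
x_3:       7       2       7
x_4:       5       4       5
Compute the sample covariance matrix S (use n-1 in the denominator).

Step 1 — column means:
  mean(X_1) = (1 + 8 + 7 + 5) / 4 = 21/4 = 5.25
  mean(X_2) = (7 + 5 + 2 + 4) / 4 = 18/4 = 4.5
  mean(X_3) = (6 + 4 + 7 + 5) / 4 = 22/4 = 5.5

Step 2 — sample covariance S[i,j] = (1/(n-1)) · Σ_k (x_{k,i} - mean_i) · (x_{k,j} - mean_j), with n-1 = 3.
  S[X_1,X_1] = ((-4.25)·(-4.25) + (2.75)·(2.75) + (1.75)·(1.75) + (-0.25)·(-0.25)) / 3 = 28.75/3 = 9.5833
  S[X_1,X_2] = ((-4.25)·(2.5) + (2.75)·(0.5) + (1.75)·(-2.5) + (-0.25)·(-0.5)) / 3 = -13.5/3 = -4.5
  S[X_1,X_3] = ((-4.25)·(0.5) + (2.75)·(-1.5) + (1.75)·(1.5) + (-0.25)·(-0.5)) / 3 = -3.5/3 = -1.1667
  S[X_2,X_2] = ((2.5)·(2.5) + (0.5)·(0.5) + (-2.5)·(-2.5) + (-0.5)·(-0.5)) / 3 = 13/3 = 4.3333
  S[X_2,X_3] = ((2.5)·(0.5) + (0.5)·(-1.5) + (-2.5)·(1.5) + (-0.5)·(-0.5)) / 3 = -3/3 = -1
  S[X_3,X_3] = ((0.5)·(0.5) + (-1.5)·(-1.5) + (1.5)·(1.5) + (-0.5)·(-0.5)) / 3 = 5/3 = 1.6667

S is symmetric (S[j,i] = S[i,j]). Assembling:

S = [[9.5833, -4.5, -1.1667],
 [-4.5, 4.3333, -1],
 [-1.1667, -1, 1.6667]]


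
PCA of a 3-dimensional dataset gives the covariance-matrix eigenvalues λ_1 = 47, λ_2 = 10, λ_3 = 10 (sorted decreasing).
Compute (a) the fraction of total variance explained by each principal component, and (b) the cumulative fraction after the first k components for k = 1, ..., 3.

Step 1 — total variance = trace(Sigma) = Σ λ_i = 47 + 10 + 10 = 67.

Step 2 — fraction explained by component i = λ_i / Σ λ:
  PC1: 47/67 = 0.7015
  PC2: 10/67 = 0.1493
  PC3: 10/67 = 0.1493

Step 3 — cumulative fraction after k components = (λ_1 + ... + λ_k) / Σ λ:
  k = 1: 47/67 = 0.7015
  k = 2: (47 + 10)/67 = 57/67 = 0.8507
  k = 3: (47 + 10 + 10)/67 = 67/67 = 1

Summary (fraction, with percent):

explained: PC1 0.7015 (70.15%), PC2 0.1493 (14.93%), PC3 0.1493 (14.93%);  cumulative: 0.7015, 0.8507, 1


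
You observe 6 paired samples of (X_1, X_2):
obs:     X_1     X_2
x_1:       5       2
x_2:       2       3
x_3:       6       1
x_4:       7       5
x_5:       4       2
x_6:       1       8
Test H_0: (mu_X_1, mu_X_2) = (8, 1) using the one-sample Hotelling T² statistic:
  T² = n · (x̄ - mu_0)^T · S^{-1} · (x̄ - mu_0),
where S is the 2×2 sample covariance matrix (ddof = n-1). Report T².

Step 1 — sample mean vector:
  mean(X_1) = (5 + 2 + 6 + 7 + 4 + 1) / 6 = 25/6 = 4.1667
  mean(X_2) = (2 + 3 + 1 + 5 + 2 + 8) / 6 = 21/6 = 3.5
  x̄ = (4.1667, 3.5),  deviation x̄ - mu_0 = (4.1667, 3.5) - (8, 1) = (-3.8333, 2.5).

Step 2 — sample covariance matrix, S[i,j] = (1/(n-1)) · Σ_k (x_{k,i} - mean_i) · (x_{k,j} - mean_j), divisor n-1 = 5:
  S[X_1,X_1] = ((0.8333)·(0.8333) + (-2.1667)·(-2.1667) + (1.8333)·(1.8333) + (2.8333)·(2.8333) + (-0.1667)·(-0.1667) + (-3.1667)·(-3.1667)) / 5 = 26.8333/5 = 5.3667
  S[X_1,X_2] = ((0.8333)·(-1.5) + (-2.1667)·(-0.5) + (1.8333)·(-2.5) + (2.8333)·(1.5) + (-0.1667)·(-1.5) + (-3.1667)·(4.5)) / 5 = -14.5/5 = -2.9
  S[X_2,X_2] = ((-1.5)·(-1.5) + (-0.5)·(-0.5) + (-2.5)·(-2.5) + (1.5)·(1.5) + (-1.5)·(-1.5) + (4.5)·(4.5)) / 5 = 33.5/5 = 6.7
  S = [[5.3667, -2.9],
 [-2.9, 6.7]].

Step 3 — invert S. det(S) = 5.3667·6.7 - (-2.9)² = 27.5467.
  S^{-1} = (1/det) · [[d, -b], [-b, a]] = [[0.2432, 0.1053],
 [0.1053, 0.1948]].

Step 4 — quadratic form (x̄ - mu_0)^T · S^{-1} · (x̄ - mu_0):
  S^{-1} · (x̄ - mu_0) = (-0.6692, 0.0835),
  (x̄ - mu_0)^T · [...] = (-3.8333)·(-0.6692) + (2.5)·(0.0835) = 2.7739.

Step 5 — scale by n: T² = 6 · 2.7739 = 16.6433.

T² ≈ 16.6433


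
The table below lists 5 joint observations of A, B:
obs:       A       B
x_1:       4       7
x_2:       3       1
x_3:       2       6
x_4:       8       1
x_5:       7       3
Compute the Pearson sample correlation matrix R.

Step 1 — column means:
  mean(A) = (4 + 3 + 2 + 8 + 7) / 5 = 24/5 = 4.8
  mean(B) = (7 + 1 + 6 + 1 + 3) / 5 = 18/5 = 3.6

Step 2 — sample variances and covariances s[i,j] = (1/(n-1)) · Σ_k (x_{k,i} - mean_i) · (x_{k,j} - mean_j), with n-1 = 4:
  s[A,A] = ((-0.8)·(-0.8) + (-1.8)·(-1.8) + (-2.8)·(-2.8) + (3.2)·(3.2) + (2.2)·(2.2)) / 4 = 26.8/4 = 6.7
  s[A,B] = ((-0.8)·(3.4) + (-1.8)·(-2.6) + (-2.8)·(2.4) + (3.2)·(-2.6) + (2.2)·(-0.6)) / 4 = -14.4/4 = -3.6
  s[B,B] = ((3.4)·(3.4) + (-2.6)·(-2.6) + (2.4)·(2.4) + (-2.6)·(-2.6) + (-0.6)·(-0.6)) / 4 = 31.2/4 = 7.8
  Sample standard deviations s_i = √(s[i,i]):
  s(A) = √(6.7) = 2.5884
  s(B) = √(7.8) = 2.7928

Step 3 — r_{ij} = s_{ij} / (s_i · s_j):
  r[A,A] = 1 (diagonal).
  r[A,B] = -3.6 / (2.5884 · 2.7928) = -3.6 / 7.2291 = -0.498
  r[B,B] = 1 (diagonal).

R is symmetric with unit diagonal. Assembling:

R = [[1, -0.498],
 [-0.498, 1]]


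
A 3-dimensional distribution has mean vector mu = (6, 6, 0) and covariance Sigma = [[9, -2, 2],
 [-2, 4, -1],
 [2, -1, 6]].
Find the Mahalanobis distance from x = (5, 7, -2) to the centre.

Step 1 — centre the observation: (x - mu) = (-1, 1, -2).

Step 2 — invert Sigma (cofactor / det for 3×3, or solve directly):
  Sigma^{-1} = [[0.1314, 0.0571, -0.0343],
 [0.0571, 0.2857, 0.0286],
 [-0.0343, 0.0286, 0.1829]].

Step 3 — form the quadratic (x - mu)^T · Sigma^{-1} · (x - mu):
  Sigma^{-1} · (x - mu) = (-0.0057, 0.1714, -0.3029).
  (x - mu)^T · [Sigma^{-1} · (x - mu)] = (-1)·(-0.0057) + (1)·(0.1714) + (-2)·(-0.3029) = 0.7829.

Step 4 — take square root: d = √(0.7829) ≈ 0.8848.

d(x, mu) = √(0.7829) ≈ 0.8848


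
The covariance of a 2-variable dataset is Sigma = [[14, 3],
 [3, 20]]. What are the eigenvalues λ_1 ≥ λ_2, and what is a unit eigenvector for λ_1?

Step 1 — characteristic polynomial of 2×2 Sigma:
  det(Sigma - λI) = λ² - trace · λ + det = 0.
  trace = 14 + 20 = 34, det = 14·20 - (3)² = 271.
Step 2 — discriminant:
  Δ = trace² - 4·det = 1156 - 1084 = 72.
Step 3 — eigenvalues:
  λ = (trace ± √Δ)/2 = (34 ± 8.4853)/2,
  λ_1 = 21.2426,  λ_2 = 12.7574.

Step 4 — unit eigenvector for λ_1: solve (Sigma - λ_1 I)v = 0. First row:
  (14 - 21.2426)·v_x + (3)·v_y = 0, i.e. (-7.2426)·v_x + (3)·v_y = 0,
  so v ∝ (b, λ_1 - a) = (3, 7.2426) = u.
  ||u|| = √((3)² + (7.2426)²) = √(61.4558) ≈ 7.8394,
  v_1 = u/||u|| ≈ (0.3827, 0.9239) (||v_1|| = 1).

λ_1 = 21.2426,  λ_2 = 12.7574;  v_1 ≈ (0.3827, 0.9239)


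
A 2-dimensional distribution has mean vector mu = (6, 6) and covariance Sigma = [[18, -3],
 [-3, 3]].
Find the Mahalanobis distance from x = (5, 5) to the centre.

Step 1 — centre the observation: (x - mu) = (-1, -1).

Step 2 — invert Sigma. det(Sigma) = 18·3 - (-3)² = 45.
  Sigma^{-1} = (1/det) · [[d, -b], [-b, a]] = [[0.0667, 0.0667],
 [0.0667, 0.4]].

Step 3 — form the quadratic (x - mu)^T · Sigma^{-1} · (x - mu):
  Sigma^{-1} · (x - mu) = (-0.1333, -0.4667).
  (x - mu)^T · [Sigma^{-1} · (x - mu)] = (-1)·(-0.1333) + (-1)·(-0.4667) = 0.6.

Step 4 — take square root: d = √(0.6) ≈ 0.7746.

d(x, mu) = √(0.6) ≈ 0.7746


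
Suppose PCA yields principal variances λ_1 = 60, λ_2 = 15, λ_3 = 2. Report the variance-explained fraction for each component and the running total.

Step 1 — total variance = trace(Sigma) = Σ λ_i = 60 + 15 + 2 = 77.

Step 2 — fraction explained by component i = λ_i / Σ λ:
  PC1: 60/77 = 0.7792
  PC2: 15/77 = 0.1948
  PC3: 2/77 = 0.026

Step 3 — cumulative fraction after k components = (λ_1 + ... + λ_k) / Σ λ:
  k = 1: 60/77 = 0.7792
  k = 2: (60 + 15)/77 = 75/77 = 0.974
  k = 3: (60 + 15 + 2)/77 = 77/77 = 1

Summary (fraction, with percent):

explained: PC1 0.7792 (77.92%), PC2 0.1948 (19.48%), PC3 0.026 (2.6%);  cumulative: 0.7792, 0.974, 1


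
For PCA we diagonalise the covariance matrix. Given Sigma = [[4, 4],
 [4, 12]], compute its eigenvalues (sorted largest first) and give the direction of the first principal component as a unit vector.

Step 1 — characteristic polynomial of 2×2 Sigma:
  det(Sigma - λI) = λ² - trace · λ + det = 0.
  trace = 4 + 12 = 16, det = 4·12 - (4)² = 32.
Step 2 — discriminant:
  Δ = trace² - 4·det = 256 - 128 = 128.
Step 3 — eigenvalues:
  λ = (trace ± √Δ)/2 = (16 ± 11.3137)/2,
  λ_1 = 13.6569,  λ_2 = 2.3431.

Step 4 — unit eigenvector for λ_1: solve (Sigma - λ_1 I)v = 0. First row:
  (4 - 13.6569)·v_x + (4)·v_y = 0, i.e. (-9.6569)·v_x + (4)·v_y = 0,
  so v ∝ (b, λ_1 - a) = (4, 9.6569) = u.
  ||u|| = √((4)² + (9.6569)²) = √(109.2548) ≈ 10.4525,
  v_1 = u/||u|| ≈ (0.3827, 0.9239) (||v_1|| = 1).

λ_1 = 13.6569,  λ_2 = 2.3431;  v_1 ≈ (0.3827, 0.9239)


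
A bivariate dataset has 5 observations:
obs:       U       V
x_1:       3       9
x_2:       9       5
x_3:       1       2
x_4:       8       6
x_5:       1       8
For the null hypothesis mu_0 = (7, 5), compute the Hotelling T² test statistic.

Step 1 — sample mean vector:
  mean(U) = (3 + 9 + 1 + 8 + 1) / 5 = 22/5 = 4.4
  mean(V) = (9 + 5 + 2 + 6 + 8) / 5 = 30/5 = 6
  x̄ = (4.4, 6),  deviation x̄ - mu_0 = (4.4, 6) - (7, 5) = (-2.6, 1).

Step 2 — sample covariance matrix, S[i,j] = (1/(n-1)) · Σ_k (x_{k,i} - mean_i) · (x_{k,j} - mean_j), divisor n-1 = 4:
  S[U,U] = ((-1.4)·(-1.4) + (4.6)·(4.6) + (-3.4)·(-3.4) + (3.6)·(3.6) + (-3.4)·(-3.4)) / 4 = 59.2/4 = 14.8
  S[U,V] = ((-1.4)·(3) + (4.6)·(-1) + (-3.4)·(-4) + (3.6)·(0) + (-3.4)·(2)) / 4 = -2/4 = -0.5
  S[V,V] = ((3)·(3) + (-1)·(-1) + (-4)·(-4) + (0)·(0) + (2)·(2)) / 4 = 30/4 = 7.5
  S = [[14.8, -0.5],
 [-0.5, 7.5]].

Step 3 — invert S. det(S) = 14.8·7.5 - (-0.5)² = 110.75.
  S^{-1} = (1/det) · [[d, -b], [-b, a]] = [[0.0677, 0.0045],
 [0.0045, 0.1336]].

Step 4 — quadratic form (x̄ - mu_0)^T · S^{-1} · (x̄ - mu_0):
  S^{-1} · (x̄ - mu_0) = (-0.1716, 0.1219),
  (x̄ - mu_0)^T · [...] = (-2.6)·(-0.1716) + (1)·(0.1219) = 0.5679.

Step 5 — scale by n: T² = 5 · 0.5679 = 2.8397.

T² ≈ 2.8397


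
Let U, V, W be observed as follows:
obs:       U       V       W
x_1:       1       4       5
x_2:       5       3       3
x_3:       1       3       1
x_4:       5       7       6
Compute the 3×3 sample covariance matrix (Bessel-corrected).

Step 1 — column means:
  mean(U) = (1 + 5 + 1 + 5) / 4 = 12/4 = 3
  mean(V) = (4 + 3 + 3 + 7) / 4 = 17/4 = 4.25
  mean(W) = (5 + 3 + 1 + 6) / 4 = 15/4 = 3.75

Step 2 — sample covariance S[i,j] = (1/(n-1)) · Σ_k (x_{k,i} - mean_i) · (x_{k,j} - mean_j), with n-1 = 3.
  S[U,U] = ((-2)·(-2) + (2)·(2) + (-2)·(-2) + (2)·(2)) / 3 = 16/3 = 5.3333
  S[U,V] = ((-2)·(-0.25) + (2)·(-1.25) + (-2)·(-1.25) + (2)·(2.75)) / 3 = 6/3 = 2
  S[U,W] = ((-2)·(1.25) + (2)·(-0.75) + (-2)·(-2.75) + (2)·(2.25)) / 3 = 6/3 = 2
  S[V,V] = ((-0.25)·(-0.25) + (-1.25)·(-1.25) + (-1.25)·(-1.25) + (2.75)·(2.75)) / 3 = 10.75/3 = 3.5833
  S[V,W] = ((-0.25)·(1.25) + (-1.25)·(-0.75) + (-1.25)·(-2.75) + (2.75)·(2.25)) / 3 = 10.25/3 = 3.4167
  S[W,W] = ((1.25)·(1.25) + (-0.75)·(-0.75) + (-2.75)·(-2.75) + (2.25)·(2.25)) / 3 = 14.75/3 = 4.9167

S is symmetric (S[j,i] = S[i,j]). Assembling:

S = [[5.3333, 2, 2],
 [2, 3.5833, 3.4167],
 [2, 3.4167, 4.9167]]
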